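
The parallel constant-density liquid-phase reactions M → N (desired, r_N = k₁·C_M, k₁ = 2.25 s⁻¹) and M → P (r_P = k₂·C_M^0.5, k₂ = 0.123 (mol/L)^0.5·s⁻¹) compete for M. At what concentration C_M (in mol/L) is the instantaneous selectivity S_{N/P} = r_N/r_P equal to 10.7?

S_{N/P} = (k₁/k₂)·C_M^0.5 ⇒ C_M = (S·k₂/k₁)^(2).
= (10.7×0.123/2.25)^(2) = (0.5849)^(2) = 0.342 mol/L.

0.342 mol/L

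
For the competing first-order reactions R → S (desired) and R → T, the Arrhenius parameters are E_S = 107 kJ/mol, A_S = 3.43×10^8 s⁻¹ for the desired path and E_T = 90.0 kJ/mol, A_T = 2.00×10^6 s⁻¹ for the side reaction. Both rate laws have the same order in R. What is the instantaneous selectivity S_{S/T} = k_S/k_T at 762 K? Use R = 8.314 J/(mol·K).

11.7

Since both paths have the same order in R, the concentration cancels and S_{S/T} = k_S/k_T = (A_S/A_T)·exp[(E_T−E_S)/(RT)].
(E_T−E_S)/(RT) = (90.0−107)×10³/(8.314×762) = -17000/6335 = -2.683.
k_S/k_T = (3.43×10^8/2.00×10^6)·exp(-2.683) = 171.5 × 0.06833 = 11.7.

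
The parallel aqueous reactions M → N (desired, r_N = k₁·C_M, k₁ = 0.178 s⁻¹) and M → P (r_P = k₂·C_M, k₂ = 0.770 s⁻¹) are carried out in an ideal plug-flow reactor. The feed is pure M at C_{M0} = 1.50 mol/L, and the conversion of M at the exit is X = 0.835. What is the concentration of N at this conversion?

0.235 mol/L

C_M = C_{M0}(1−X) = 0.2475 mol/L.
Both paths are first order in M, so the instantaneous fraction to N is constant: dC_N/d(−C_M) = k₁/(k₁+k₂) = 0.1878.
C_N = 0.1878·(C_{M0}−C_M) = 0.1878×1.252 = 0.235 mol/L.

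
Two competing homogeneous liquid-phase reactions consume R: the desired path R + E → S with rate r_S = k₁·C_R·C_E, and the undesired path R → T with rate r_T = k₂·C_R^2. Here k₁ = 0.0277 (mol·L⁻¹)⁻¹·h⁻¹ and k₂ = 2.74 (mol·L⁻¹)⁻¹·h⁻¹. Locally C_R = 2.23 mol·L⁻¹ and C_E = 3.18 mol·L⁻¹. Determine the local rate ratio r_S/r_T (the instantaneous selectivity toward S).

S_{S/T} = r_S/r_T = (k₁·C_R·C_E)/(k₂·C_R^2) = (k₁/k₂)·C_R⁻¹·C_E.
= (0.0277×2.230×3.180) / (2.74×2.230^2) = 0.1964/13.63 = 0.0144.
The undesired path is higher order in R, so low C_R (CSTR or dilute feed) favours S.

0.0144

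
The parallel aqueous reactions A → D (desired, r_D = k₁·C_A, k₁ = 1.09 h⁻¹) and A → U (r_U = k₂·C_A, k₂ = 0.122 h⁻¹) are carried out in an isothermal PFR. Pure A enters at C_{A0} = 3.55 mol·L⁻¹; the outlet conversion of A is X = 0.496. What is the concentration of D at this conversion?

1.58 mol·L⁻¹

C_A = C_{A0}(1−X) = 1.789 mol·L⁻¹.
Both paths are first order in A, so the instantaneous fraction to D is constant: dC_D/d(−C_A) = k₁/(k₁+k₂) = 0.8993.
C_D = 0.8993·(C_{A0}−C_A) = 0.8993×1.761 = 1.58 mol·L⁻¹.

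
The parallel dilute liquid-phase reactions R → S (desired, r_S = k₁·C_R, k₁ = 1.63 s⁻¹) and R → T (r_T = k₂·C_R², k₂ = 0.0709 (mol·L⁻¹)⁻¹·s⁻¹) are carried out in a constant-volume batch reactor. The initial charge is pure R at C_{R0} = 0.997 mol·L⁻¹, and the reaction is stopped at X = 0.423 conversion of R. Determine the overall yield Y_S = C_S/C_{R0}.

0.409

C_R = C_{R0}(1−X) = 0.5753 mol·L⁻¹.
Along a PFR/batch, dC_S/dC_R = −r_S/(r_S+r_T) = −k₁/(k₁+k₂·C_R).
Integrating from C_{R0} to C_R: C_S = (1.63/0.0709)·ln[(1.63+0.0709·0.997)/(1.63+0.0709·0.575)] = 22.99·ln(1.701/1.671) = 0.4078 mol·L⁻¹.
Y_S = C_S/C_{R0} = 0.4078/0.997 = 0.409.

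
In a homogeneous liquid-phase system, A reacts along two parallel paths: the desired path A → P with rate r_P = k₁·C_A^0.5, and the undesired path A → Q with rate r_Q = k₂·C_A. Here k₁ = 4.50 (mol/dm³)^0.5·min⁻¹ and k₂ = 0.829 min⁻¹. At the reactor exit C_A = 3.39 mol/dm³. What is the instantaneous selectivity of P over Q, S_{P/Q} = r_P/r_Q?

S_{P/Q} = r_P/r_Q = (k₁·C_A^0.5)/(k₂·C_A) = (k₁/k₂)·C_A^-0.5.
= (4.50×3.390^0.5) / (0.829×3.390) = 8.285/2.810 = 2.95.

2.95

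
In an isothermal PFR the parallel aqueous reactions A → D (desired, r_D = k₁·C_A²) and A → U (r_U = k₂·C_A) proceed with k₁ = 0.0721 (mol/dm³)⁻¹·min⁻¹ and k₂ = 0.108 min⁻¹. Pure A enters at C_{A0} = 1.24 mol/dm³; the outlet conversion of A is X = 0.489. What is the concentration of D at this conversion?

0.231 mol/dm³

C_A = C_{A0}(1−X) = 0.6336 mol/dm³.
Along a PFR/batch, dC_U/dC_A = −r_U/(r_D+r_U) = −k₂/(k₂+k₁·C_A).
Integrating from C_{A0} to C_A: C_U = (0.108/0.0721)·ln[(0.108+0.0721·1.24)/(0.108+0.0721·0.634)] = 1.498·ln(0.1974/0.1537) = 0.3750 mol/dm³.
Then C_D = (C_{A0}−C_A) − C_U = 0.6064 − 0.3750 = 0.2314 mol/dm³.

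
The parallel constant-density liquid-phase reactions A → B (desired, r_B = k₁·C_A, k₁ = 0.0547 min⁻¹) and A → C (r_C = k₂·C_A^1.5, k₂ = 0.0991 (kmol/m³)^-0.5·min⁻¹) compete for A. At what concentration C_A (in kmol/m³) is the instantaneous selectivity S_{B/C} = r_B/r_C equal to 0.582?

0.899 kmol/m³

S_{B/C} = (k₁/k₂)·C_A^-0.5 ⇒ C_A = (S·k₂/k₁)^(-2).
= (0.582×0.0991/0.0547)^(-2) = (1.054)^(-2) = 0.899 kmol/m³.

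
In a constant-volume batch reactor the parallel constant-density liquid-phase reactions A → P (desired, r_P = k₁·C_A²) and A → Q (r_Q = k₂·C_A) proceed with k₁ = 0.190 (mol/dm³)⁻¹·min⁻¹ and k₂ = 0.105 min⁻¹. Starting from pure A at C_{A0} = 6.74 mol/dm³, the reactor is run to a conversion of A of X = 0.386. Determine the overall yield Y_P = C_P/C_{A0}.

C_A = C_{A0}(1−X) = 4.138 mol/dm³.
Along a PFR/batch, dC_Q/dC_A = −r_Q/(r_P+r_Q) = −k₂/(k₂+k₁·C_A).
Integrating from C_{A0} to C_A: C_Q = (0.105/0.190)·ln[(0.105+0.190·6.74)/(0.105+0.190·4.14)] = 0.5526·ln(1.386/0.8913) = 0.2438 mol/dm³.
Then C_P = (C_{A0}−C_A) − C_Q = 2.602 − 0.2438 = 2.358 mol/dm³.
Y_P = C_P/C_{A0} = 2.358/6.74 = 0.350.

0.350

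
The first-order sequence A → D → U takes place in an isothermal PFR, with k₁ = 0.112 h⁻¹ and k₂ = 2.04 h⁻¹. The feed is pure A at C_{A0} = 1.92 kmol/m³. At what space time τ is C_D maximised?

For first-order series the maximum of C_D occurs at τ_opt = ln(k₂/k₁)/(k₂−k₁).
= ln(2.04/0.112)/(2.04−0.112) = ln(18.21)/1.928 = 2.902/1.928 = 1.51 h.

1.51 h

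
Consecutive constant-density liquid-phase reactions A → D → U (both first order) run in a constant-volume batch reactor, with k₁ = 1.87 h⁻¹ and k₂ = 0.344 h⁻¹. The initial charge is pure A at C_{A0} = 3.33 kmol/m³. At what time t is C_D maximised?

1.11 h

For first-order series the maximum of C_D occurs at t_opt = ln(k₂/k₁)/(k₂−k₁).
= ln(0.344/1.87)/(0.344−1.87) = ln(0.1840)/-1.526 = -1.693/-1.526 = 1.11 h.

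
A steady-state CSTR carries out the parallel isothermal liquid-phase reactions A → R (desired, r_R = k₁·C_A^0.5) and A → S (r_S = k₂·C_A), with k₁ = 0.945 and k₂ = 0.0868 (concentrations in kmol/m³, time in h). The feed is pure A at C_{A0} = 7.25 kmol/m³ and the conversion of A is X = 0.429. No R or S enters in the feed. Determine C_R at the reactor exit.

Exit C_A = C_{A0}(1−X) = 7.25×0.571 = 4.140 kmol/m³.
A CSTR operates uniformly at the exit composition, giving r_R = 1.923 and r_S = 0.3593 (each k·C_A^n at C_A = 4.140).
Fraction of consumed A going to R: r_R/(r_R+r_S) = 0.8425.
C_R = 0.8425·C_{A0}·X = 0.8425×7.25×0.429 = 2.62 kmol/m³.

2.62 kmol/m³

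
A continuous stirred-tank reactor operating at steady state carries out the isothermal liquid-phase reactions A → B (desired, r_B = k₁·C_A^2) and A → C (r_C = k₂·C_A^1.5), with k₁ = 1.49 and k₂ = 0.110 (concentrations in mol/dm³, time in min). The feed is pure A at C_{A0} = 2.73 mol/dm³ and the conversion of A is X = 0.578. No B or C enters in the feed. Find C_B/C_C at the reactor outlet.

Exit C_A = C_{A0}(1−X) = 2.73×0.422 = 1.152 mol/dm³.
In a CSTR the entire volume is at exit conditions, so r_B = 1.49×1.152^2 = 1.978 and r_C = 0.110×1.152^1.5 = 0.1360.
Overall selectivity = C_B/C_C = r_Bτ/(r_Cτ) = r_B/r_C = 14.5.

14.5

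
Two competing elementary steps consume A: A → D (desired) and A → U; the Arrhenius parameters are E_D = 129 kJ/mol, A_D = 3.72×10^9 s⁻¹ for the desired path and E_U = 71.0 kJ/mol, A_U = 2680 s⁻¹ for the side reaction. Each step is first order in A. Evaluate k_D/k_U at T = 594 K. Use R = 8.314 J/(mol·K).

11.0

Since both paths have the same order in A, the concentration cancels and S_{D/U} = k_D/k_U = (A_D/A_U)·exp[(E_U−E_D)/(RT)].
(E_U−E_D)/(RT) = (71.0−129)×10³/(8.314×594) = -58000/4939 = -11.74.
k_D/k_U = (3.72×10^9/2680)·exp(-11.74) = 1.388×10^6 × 7.933×10^-6 = 11.0.
Since E_D > E_U, raising the temperature improves selectivity toward D.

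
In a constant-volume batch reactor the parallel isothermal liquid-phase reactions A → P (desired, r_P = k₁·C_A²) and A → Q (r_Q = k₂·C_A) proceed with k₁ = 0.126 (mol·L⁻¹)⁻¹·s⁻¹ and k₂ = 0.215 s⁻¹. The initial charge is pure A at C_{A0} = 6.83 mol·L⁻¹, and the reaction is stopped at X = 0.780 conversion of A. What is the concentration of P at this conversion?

3.66 mol·L⁻¹

C_A = C_{A0}(1−X) = 1.503 mol·L⁻¹.
Along a PFR/batch, dC_Q/dC_A = −r_Q/(r_P+r_Q) = −k₂/(k₂+k₁·C_A).
Integrating from C_{A0} to C_A: C_Q = (0.215/0.126)·ln[(0.215+0.126·6.83)/(0.215+0.126·1.50)] = 1.706·ln(1.076/0.4043) = 1.669 mol·L⁻¹.
Then C_P = (C_{A0}−C_A) − C_Q = 5.327 − 1.669 = 3.658 mol·L⁻¹.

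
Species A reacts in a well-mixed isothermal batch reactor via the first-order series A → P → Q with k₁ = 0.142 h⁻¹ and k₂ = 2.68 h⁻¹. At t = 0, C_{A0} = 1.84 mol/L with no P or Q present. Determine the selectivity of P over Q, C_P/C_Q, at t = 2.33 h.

For first-order series with pure A initially, C_P(t) = k₁C_{A0}/(k₂−k₁)·(e^(−k₁t) − e^(−k₂t)).
e^(−k₁t) = e^(−0.142×2.33) = e^(−0.3309) = 0.7183; e^(−k₂t) = e^(−6.244) = 0.001941.
C_P = 0.142×1.84/(2.68−0.142) × (0.7183−0.001941) = 0.1029×0.7164 = 0.07375 mol/L.
C_A = C_{A0}e^(−k₁t) = 1.322 mol/L, so C_Q = C_{A0}−C_A−C_P = 0.4446 mol/L; C_P/C_Q = 0.166.

0.166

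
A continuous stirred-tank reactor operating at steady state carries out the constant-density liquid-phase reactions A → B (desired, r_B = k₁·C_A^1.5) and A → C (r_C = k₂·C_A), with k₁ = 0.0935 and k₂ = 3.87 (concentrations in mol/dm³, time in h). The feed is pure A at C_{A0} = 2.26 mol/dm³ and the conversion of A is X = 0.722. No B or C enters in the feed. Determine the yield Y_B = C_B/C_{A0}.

0.0136

Exit C_A = C_{A0}(1−X) = 2.26×0.278 = 0.6283 mol/dm³.
Rates in a CSTR are evaluated at the outlet concentration: r_B = 0.0935×0.6283^1.5 = 0.04656, r_C = 3.87×0.6283 = 2.431.
Fraction of consumed A going to B: r_B/(r_B+r_C) = 0.01879.
C_B = 0.01879·C_{A0}·X = 0.01879×2.26×0.722 = 0.0307 mol/dm³; Y_B = C_B/C_{A0} = 0.0136.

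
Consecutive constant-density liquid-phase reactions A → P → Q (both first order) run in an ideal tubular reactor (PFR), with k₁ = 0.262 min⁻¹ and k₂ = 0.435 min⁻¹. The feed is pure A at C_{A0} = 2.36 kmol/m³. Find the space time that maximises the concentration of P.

Setting dC_P/dτ = 0 gives τ_opt = ln(k₂/k₁)/(k₂−k₁).
= ln(0.435/0.262)/(0.435−0.262) = ln(1.660)/0.1730 = 0.5070/0.1730 = 2.93 min.

2.93 min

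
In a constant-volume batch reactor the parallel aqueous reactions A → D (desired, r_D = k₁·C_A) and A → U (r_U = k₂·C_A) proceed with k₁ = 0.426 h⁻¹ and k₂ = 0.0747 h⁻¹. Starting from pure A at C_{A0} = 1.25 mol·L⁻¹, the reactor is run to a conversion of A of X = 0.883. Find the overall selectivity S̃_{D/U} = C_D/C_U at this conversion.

5.70

C_A = C_{A0}(1−X) = 0.1462 mol·L⁻¹.
Both paths are first order in A, so the instantaneous fraction to D is constant: dC_D/d(−C_A) = k₁/(k₁+k₂) = 0.8508.
C_D = 0.8508·(C_{A0}−C_A) = 0.8508×1.104 = 0.939 mol·L⁻¹.
C_U = (C_{A0}−C_A)−C_D = 0.1647 mol·L⁻¹; S̃_{D/U} = 0.9391/0.1647 = 5.70.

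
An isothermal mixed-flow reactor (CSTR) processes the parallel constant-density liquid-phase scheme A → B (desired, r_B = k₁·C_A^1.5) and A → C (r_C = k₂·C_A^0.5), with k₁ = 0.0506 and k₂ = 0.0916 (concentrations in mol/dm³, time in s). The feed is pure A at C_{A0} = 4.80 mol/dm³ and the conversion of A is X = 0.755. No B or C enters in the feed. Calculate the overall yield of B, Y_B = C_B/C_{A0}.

0.297

Exit C_A = C_{A0}(1−X) = 4.80×0.245 = 1.176 mol/dm³.
Rates in a CSTR are evaluated at the outlet concentration: r_B = 0.0506×1.176^1.5 = 0.06453, r_C = 0.0916×1.176^0.5 = 0.09933.
Fraction of consumed A going to B: r_B/(r_B+r_C) = 0.3938.
C_B = 0.3938·C_{A0}·X = 0.3938×4.80×0.755 = 1.43 mol/dm³; Y_B = C_B/C_{A0} = 0.297.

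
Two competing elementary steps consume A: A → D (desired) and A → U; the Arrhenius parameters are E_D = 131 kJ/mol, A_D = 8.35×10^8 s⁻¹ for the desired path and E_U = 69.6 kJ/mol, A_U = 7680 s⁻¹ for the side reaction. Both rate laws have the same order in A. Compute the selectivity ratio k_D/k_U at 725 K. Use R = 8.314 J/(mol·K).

4.10

k_D/k_U = (A_D/A_U)·exp[−(E_D−E_U)/(RT)] = (A_D/A_U)·exp[(E_U−E_D)/(RT)].
(E_U−E_D)/(RT) = (69.6−131)×10³/(8.314×725) = -61400/6028 = -10.19.
k_D/k_U = (8.35×10^8/7680)·exp(-10.19) = 1.087×10^5 × 3.768×10^-5 = 4.10.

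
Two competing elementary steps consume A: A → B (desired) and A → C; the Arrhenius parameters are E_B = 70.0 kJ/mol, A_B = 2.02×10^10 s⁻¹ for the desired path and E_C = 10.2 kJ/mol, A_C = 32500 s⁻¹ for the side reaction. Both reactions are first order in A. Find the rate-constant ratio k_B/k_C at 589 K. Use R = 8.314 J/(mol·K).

Since both paths have the same order in A, the concentration cancels and S_{B/C} = k_B/k_C = (A_B/A_C)·exp[(E_C−E_B)/(RT)].
(E_C−E_B)/(RT) = (10.2−70.0)×10³/(8.314×589) = -59800/4897 = -12.21.
k_B/k_C = (2.02×10^10/32500)·exp(-12.21) = 6.215×10^5 × 4.972×10^-6 = 3.09.
Since E_B > E_C, raising the temperature improves selectivity toward B.

3.09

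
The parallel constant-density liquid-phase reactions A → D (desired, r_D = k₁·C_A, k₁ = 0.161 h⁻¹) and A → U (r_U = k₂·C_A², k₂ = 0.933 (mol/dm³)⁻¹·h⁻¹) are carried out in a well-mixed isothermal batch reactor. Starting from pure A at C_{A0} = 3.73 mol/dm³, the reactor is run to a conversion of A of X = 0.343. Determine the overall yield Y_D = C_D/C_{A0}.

C_A = C_{A0}(1−X) = 2.451 mol/dm³.
Along a PFR/batch, dC_D/dC_A = −r_D/(r_D+r_U) = −k₁/(k₁+k₂·C_A).
Integrating from C_{A0} to C_A: C_D = (0.161/0.933)·ln[(0.161+0.933·3.73)/(0.161+0.933·2.45)] = 0.1726·ln(3.641/2.447) = 0.06855 mol/dm³.
Y_D = C_D/C_{A0} = 0.06855/3.73 = 0.0184.

0.0184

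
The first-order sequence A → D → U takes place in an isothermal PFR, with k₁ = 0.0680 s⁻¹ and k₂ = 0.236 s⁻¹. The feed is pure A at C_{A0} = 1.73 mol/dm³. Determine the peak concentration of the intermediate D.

0.301 mol/dm³

Evaluating C_D at τ_opt = ln(k₂/k₁)/(k₂−k₁) gives C_{D,max}/C_{A0} = (k₁/k₂)^[k₂/(k₂−k₁)].
= (0.0680/0.236)^(0.236/(0.236−0.0680)) = (0.2881)^(1.405) = 0.1741.
C_{D,max} = 0.1741×1.73 = 0.301 mol/dm³.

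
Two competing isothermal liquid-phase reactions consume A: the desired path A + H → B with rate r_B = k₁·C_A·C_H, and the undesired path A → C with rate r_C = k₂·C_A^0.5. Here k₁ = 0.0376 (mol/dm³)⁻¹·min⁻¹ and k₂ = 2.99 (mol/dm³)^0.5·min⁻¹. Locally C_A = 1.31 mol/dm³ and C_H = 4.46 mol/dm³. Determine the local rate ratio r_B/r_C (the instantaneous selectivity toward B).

S_{B/C} = r_B/r_C = (k₁·C_A·C_H)/(k₂·C_A^0.5) = (k₁/k₂)·C_A^0.5·C_H.
= (0.0376×1.310×4.460) / (2.99×1.310^0.5) = 0.2197/3.422 = 0.0642.

0.0642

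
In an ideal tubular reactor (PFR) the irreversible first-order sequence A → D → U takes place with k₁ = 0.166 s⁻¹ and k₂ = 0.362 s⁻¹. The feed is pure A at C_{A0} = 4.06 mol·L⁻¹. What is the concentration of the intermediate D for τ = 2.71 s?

0.904 mol·L⁻¹

The intermediate concentration in a first-order A→B→C sequence is C_D = k₁C_{A0}(e^(−k₁τ) − e^(−k₂τ))/(k₂−k₁).
e^(−k₁τ) = e^(−0.166×2.71) = e^(−0.4499) = 0.6377; e^(−k₂τ) = e^(−0.9810) = 0.3749.
C_D = 0.166×4.06/(0.362−0.166) × (0.6377−0.3749) = 3.439×0.2628 = 0.9036 mol·L⁻¹.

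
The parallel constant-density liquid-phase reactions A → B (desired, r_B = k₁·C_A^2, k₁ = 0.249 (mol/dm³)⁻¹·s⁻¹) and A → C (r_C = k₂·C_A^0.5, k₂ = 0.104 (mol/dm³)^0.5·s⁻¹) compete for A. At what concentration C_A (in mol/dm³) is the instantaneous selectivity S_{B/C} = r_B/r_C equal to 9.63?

2.53 mol/dm³

S_{B/C} = (k₁/k₂)·C_A^1.5 ⇒ C_A = (S·k₂/k₁)^(1/1.5).
= (9.63×0.104/0.249)^(0.6667) = (4.022)^(0.6667) = 2.53 mol/dm³.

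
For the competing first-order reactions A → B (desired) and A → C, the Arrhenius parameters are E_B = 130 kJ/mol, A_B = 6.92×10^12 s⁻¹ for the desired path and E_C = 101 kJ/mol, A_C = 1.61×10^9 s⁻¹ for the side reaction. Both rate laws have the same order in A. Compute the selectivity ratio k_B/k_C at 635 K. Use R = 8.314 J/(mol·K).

17.7

Since both paths have the same order in A, the concentration cancels and S_{B/C} = k_B/k_C = (A_B/A_C)·exp[(E_C−E_B)/(RT)].
(E_C−E_B)/(RT) = (101−130)×10³/(8.314×635) = -29000/5279 = -5.493.
k_B/k_C = (6.92×10^12/1.61×10^9)·exp(-5.493) = 4298 × 0.004115 = 17.7.
Since E_B > E_C, raising the temperature improves selectivity toward B.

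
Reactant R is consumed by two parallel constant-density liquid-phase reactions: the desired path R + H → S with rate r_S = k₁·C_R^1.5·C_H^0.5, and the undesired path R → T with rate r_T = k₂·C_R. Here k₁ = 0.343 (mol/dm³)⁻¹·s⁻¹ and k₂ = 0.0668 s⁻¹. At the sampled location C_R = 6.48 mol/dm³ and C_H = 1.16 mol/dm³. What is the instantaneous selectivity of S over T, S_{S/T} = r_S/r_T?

S_{S/T} = r_S/r_T = (k₁·C_R^1.5·C_H^0.5)/(k₂·C_R) = (k₁/k₂)·C_R^0.5·C_H^0.5.
= (0.343×6.480^1.5×1.160^0.5) / (0.0668×6.480) = 6.094/0.4329 = 14.1.
Since the desired path is higher order in R, keeping C_R high (PFR or concentrated feed) favours S.

14.1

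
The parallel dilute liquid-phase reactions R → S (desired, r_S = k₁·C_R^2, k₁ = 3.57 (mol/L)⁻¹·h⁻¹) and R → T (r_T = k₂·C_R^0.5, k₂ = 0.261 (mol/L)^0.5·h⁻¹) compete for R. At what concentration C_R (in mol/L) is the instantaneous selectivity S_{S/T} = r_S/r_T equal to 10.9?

0.860 mol/L

S_{S/T} = (k₁/k₂)·C_R^1.5 ⇒ C_R = (S·k₂/k₁)^(1/1.5).
= (10.9×0.261/3.57)^(0.6667) = (0.7969)^(0.6667) = 0.860 mol/L.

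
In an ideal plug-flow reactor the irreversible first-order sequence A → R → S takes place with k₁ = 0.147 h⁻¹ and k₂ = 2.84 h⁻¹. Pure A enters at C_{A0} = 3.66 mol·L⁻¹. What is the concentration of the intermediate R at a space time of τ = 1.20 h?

0.161 mol·L⁻¹

For first-order series with pure A initially, C_R(τ) = k₁C_{A0}/(k₂−k₁)·(e^(−k₁τ) − e^(−k₂τ)).
e^(−k₁τ) = e^(−0.147×1.20) = e^(−0.1764) = 0.8383; e^(−k₂τ) = e^(−3.408) = 0.03311.
C_R = 0.147×3.66/(2.84−0.147) × (0.8383−0.03311) = 0.1998×0.8052 = 0.1609 mol·L⁻¹.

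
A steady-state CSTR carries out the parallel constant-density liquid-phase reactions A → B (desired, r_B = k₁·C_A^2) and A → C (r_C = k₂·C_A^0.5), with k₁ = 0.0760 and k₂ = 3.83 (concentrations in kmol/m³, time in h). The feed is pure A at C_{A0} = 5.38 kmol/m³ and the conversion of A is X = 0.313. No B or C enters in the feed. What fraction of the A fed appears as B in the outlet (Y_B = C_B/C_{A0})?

0.0387

Exit C_A = C_{A0}(1−X) = 5.38×0.687 = 3.696 kmol/m³.
A CSTR operates uniformly at the exit composition, giving r_B = 1.038 and r_C = 7.363 (each k·C_A^n at C_A = 3.696).
Fraction of consumed A going to B: r_B/(r_B+r_C) = 0.1236.
C_B = 0.1236·C_{A0}·X = 0.1236×5.38×0.313 = 0.208 kmol/m³; Y_B = C_B/C_{A0} = 0.0387.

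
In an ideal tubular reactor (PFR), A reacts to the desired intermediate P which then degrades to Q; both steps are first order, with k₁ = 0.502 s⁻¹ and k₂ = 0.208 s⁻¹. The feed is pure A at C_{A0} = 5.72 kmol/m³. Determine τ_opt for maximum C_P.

3.00 s

Setting dC_P/dτ = 0 gives τ_opt = ln(k₂/k₁)/(k₂−k₁).
= ln(0.208/0.502)/(0.208−0.502) = ln(0.4143)/-0.2940 = -0.8811/-0.2940 = 3.00 s.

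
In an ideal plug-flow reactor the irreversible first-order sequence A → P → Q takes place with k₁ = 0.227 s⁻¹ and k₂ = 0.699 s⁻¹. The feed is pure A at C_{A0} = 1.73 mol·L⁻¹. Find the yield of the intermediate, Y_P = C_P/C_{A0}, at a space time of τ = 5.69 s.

0.123

The intermediate concentration in a first-order A→B→C sequence is C_P = k₁C_{A0}(e^(−k₁τ) − e^(−k₂τ))/(k₂−k₁).
e^(−k₁τ) = e^(−0.227×5.69) = e^(−1.292) = 0.2748; e^(−k₂τ) = e^(−3.977) = 0.01874.
C_P = 0.227×1.73/(0.699−0.227) × (0.2748−0.01874) = 0.8320×0.2561 = 0.2131 mol·L⁻¹.
Y_P = C_P/C_{A0} = 0.2131/1.73 = 0.123.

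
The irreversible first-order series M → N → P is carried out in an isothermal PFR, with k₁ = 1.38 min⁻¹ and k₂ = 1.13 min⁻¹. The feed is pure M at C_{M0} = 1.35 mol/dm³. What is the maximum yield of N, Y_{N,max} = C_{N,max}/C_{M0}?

Evaluating C_N at τ_opt = ln(k₂/k₁)/(k₂−k₁) gives C_{N,max}/C_{M0} = (k₁/k₂)^[k₂/(k₂−k₁)].
= (1.38/1.13)^(1.13/(1.13−1.38)) = (1.221)^(-4.520) = 0.4052.

0.405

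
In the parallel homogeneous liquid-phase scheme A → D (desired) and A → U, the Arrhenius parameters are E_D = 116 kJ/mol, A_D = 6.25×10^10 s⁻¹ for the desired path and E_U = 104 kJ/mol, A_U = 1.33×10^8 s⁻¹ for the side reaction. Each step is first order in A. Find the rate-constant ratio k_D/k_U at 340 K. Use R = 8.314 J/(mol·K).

6.74

Since both paths have the same order in A, the concentration cancels and S_{D/U} = k_D/k_U = (A_D/A_U)·exp[(E_U−E_D)/(RT)].
(E_U−E_D)/(RT) = (104−116)×10³/(8.314×340) = -12000/2827 = -4.245.
k_D/k_U = (6.25×10^10/1.33×10^8)·exp(-4.245) = 469.9 × 0.01433 = 6.74.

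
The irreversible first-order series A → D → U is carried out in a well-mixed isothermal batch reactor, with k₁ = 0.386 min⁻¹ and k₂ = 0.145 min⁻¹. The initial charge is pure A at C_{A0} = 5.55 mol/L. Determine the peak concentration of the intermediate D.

3.08 mol/L

At the optimum, C_{D,max}/C_{A0} = (k₁/k₂)^[k₂/(k₂−k₁)].
= (0.386/0.145)^(0.145/(0.145−0.386)) = (2.662)^(-0.6017) = 0.5548.
C_{D,max} = 0.5548×5.55 = 3.08 mol/L.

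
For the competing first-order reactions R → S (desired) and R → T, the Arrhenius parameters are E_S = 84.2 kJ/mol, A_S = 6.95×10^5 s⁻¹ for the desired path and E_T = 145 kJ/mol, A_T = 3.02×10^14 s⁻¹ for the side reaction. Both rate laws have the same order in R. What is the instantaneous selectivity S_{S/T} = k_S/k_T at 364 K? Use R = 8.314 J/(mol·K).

Since both paths have the same order in R, the concentration cancels and S_{S/T} = k_S/k_T = (A_S/A_T)·exp[(E_T−E_S)/(RT)].
(E_T−E_S)/(RT) = (145−84.2)×10³/(8.314×364) = 60800/3026 = 20.09.
k_S/k_T = (6.95×10^5/3.02×10^14)·exp(20.09) = 2.301×10^-9 × 5.312×10^8 = 1.22.

1.22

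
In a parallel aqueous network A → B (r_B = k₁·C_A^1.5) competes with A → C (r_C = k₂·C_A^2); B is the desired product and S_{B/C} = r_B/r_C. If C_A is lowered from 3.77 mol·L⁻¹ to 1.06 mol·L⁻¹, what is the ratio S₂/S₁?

1.89

S_{B/C} = (k₁/k₂)·C_A^-0.5, so S₂/S₁ = (C_{A,2}/C_{A,1})^-0.5.
= (1.06/3.77)^(-0.5) = (0.2812)^(-0.5) = 1.89.
Selectivity toward B rises as C_A falls — low-concentration operation is favoured.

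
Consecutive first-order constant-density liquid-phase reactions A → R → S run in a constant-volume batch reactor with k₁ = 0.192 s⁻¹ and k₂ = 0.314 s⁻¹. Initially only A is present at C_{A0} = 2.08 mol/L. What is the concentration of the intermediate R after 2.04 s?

0.487 mol/L

For first-order series with pure A initially, C_R(t) = k₁C_{A0}/(k₂−k₁)·(e^(−k₁t) − e^(−k₂t)).
e^(−k₁t) = e^(−0.192×2.04) = e^(−0.3917) = 0.6759; e^(−k₂t) = e^(−0.6406) = 0.5270.
C_R = 0.192×2.08/(0.314−0.192) × (0.6759−0.5270) = 3.273×0.1489 = 0.4875 mol/L.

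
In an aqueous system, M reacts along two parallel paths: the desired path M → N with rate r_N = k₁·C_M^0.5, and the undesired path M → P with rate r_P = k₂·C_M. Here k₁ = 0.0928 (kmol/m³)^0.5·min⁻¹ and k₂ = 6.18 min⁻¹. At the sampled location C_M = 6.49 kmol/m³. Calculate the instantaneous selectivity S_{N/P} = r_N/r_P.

0.00589

S_{N/P} = r_N/r_P = (k₁·C_M^0.5)/(k₂·C_M) = (k₁/k₂)·C_M^-0.5.
= (0.0928×6.490^0.5) / (6.18×6.490) = 0.2364/40.11 = 0.00589.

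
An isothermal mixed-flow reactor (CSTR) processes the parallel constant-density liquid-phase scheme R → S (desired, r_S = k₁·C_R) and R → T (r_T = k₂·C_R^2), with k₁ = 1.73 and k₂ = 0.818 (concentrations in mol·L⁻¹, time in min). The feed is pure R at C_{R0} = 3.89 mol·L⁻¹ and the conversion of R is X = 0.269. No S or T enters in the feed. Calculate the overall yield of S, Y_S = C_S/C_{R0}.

Exit C_R = C_{R0}(1−X) = 3.89×0.731 = 2.844 mol·L⁻¹.
In a CSTR the entire volume is at exit conditions, so r_S = 1.73×2.844 = 4.919 and r_T = 0.818×2.844^2 = 6.614.
Fraction of consumed R going to S: r_S/(r_S+r_T) = 0.4265.
C_S = 0.4265·C_{R0}·X = 0.4265×3.89×0.269 = 0.446 mol·L⁻¹; Y_S = C_S/C_{R0} = 0.115.

0.115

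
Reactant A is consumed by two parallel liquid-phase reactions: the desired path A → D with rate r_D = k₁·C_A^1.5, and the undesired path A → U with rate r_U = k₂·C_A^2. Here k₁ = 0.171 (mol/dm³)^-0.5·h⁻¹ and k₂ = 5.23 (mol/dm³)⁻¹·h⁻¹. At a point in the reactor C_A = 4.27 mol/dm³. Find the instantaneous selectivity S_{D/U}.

S_{D/U} = r_D/r_U = (k₁·C_A^1.5)/(k₂·C_A^2) = (k₁/k₂)·C_A^-0.5.
= (0.171×4.270^1.5) / (5.23×4.270^2) = 1.509/95.36 = 0.0158.

0.0158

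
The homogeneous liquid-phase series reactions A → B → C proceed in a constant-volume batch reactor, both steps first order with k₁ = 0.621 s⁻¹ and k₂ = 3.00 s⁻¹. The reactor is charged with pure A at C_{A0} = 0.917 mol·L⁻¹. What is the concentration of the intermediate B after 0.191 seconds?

For first-order series with pure A initially, C_B(t) = k₁C_{A0}/(k₂−k₁)·(e^(−k₁t) − e^(−k₂t)).
e^(−k₁t) = e^(−0.621×0.191) = e^(−0.1186) = 0.8882; e^(−k₂t) = e^(−0.5730) = 0.5638.
C_B = 0.621×0.917/(3.00−0.621) × (0.8882−0.5638) = 0.2394×0.3243 = 0.07763 mol·L⁻¹.

0.0776 mol·L⁻¹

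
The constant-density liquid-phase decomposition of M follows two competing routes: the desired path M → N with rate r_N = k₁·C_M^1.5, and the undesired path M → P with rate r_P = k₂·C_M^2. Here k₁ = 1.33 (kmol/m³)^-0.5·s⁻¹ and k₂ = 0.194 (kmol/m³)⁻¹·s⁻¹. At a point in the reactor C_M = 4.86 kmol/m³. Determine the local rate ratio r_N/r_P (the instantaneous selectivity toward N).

3.11

S_{N/P} = r_N/r_P = (k₁·C_M^1.5)/(k₂·C_M^2) = (k₁/k₂)·C_M^-0.5.
= (1.33×4.860^1.5) / (0.194×4.860^2) = 14.25/4.582 = 3.11.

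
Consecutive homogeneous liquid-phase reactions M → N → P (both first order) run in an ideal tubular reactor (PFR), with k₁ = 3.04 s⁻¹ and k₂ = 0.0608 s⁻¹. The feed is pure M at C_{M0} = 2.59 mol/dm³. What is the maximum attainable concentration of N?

2.39 mol/dm³

At the optimum, C_{N,max}/C_{M0} = (k₁/k₂)^[k₂/(k₂−k₁)].
= (3.04/0.0608)^(0.0608/(0.0608−3.04)) = (50.00)^(-0.02041) = 0.9233.
C_{N,max} = 0.9233×2.59 = 2.39 mol/dm³.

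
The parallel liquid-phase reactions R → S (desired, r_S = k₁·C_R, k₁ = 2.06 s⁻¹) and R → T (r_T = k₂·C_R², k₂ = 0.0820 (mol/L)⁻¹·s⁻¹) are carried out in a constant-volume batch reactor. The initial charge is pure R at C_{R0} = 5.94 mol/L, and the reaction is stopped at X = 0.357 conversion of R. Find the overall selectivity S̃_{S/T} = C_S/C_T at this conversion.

5.16

C_R = C_{R0}(1−X) = 3.819 mol/L.
Along a PFR/batch, dC_S/dC_R = −r_S/(r_S+r_T) = −k₁/(k₁+k₂·C_R).
Integrating from C_{R0} to C_R: C_S = (2.06/0.0820)·ln[(2.06+0.0820·5.94)/(2.06+0.0820·3.82)] = 25.12·ln(2.547/2.373) = 1.776 mol/L.
C_T = (C_{R0}−C_R)−C_S = 0.3442 mol/L; S̃_{S/T} = 1.776/0.3442 = 5.16.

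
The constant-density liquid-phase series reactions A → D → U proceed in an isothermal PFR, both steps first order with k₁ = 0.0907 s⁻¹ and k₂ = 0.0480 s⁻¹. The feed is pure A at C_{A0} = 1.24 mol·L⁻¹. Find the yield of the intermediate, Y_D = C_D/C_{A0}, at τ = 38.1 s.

Solving the coupled first-order balances gives C_D(τ) = [k₁/(k₂−k₁)]·C_{A0}·(e^(−k₁τ) − e^(−k₂τ)).
e^(−k₁τ) = e^(−0.0907×38.1) = e^(−3.456) = 0.03157; e^(−k₂τ) = e^(−1.829) = 0.1606.
C_D = 0.0907×1.24/(0.0480−0.0907) × (0.03157−0.1606) = (-2.634)×(-0.1290) = 0.3399 mol·L⁻¹.
Y_D = C_D/C_{A0} = 0.3399/1.24 = 0.274.

0.274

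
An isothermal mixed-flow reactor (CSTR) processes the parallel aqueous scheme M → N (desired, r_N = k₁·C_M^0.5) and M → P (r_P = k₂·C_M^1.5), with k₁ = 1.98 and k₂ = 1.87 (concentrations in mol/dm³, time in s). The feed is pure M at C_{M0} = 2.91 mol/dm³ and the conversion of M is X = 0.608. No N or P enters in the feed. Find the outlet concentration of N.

0.852 mol/dm³

Exit C_M = C_{M0}(1−X) = 2.91×0.392 = 1.141 mol/dm³.
Rates in a CSTR are evaluated at the outlet concentration: r_N = 1.98×1.141^0.5 = 2.115, r_P = 1.87×1.141^1.5 = 2.278.
Fraction of consumed M going to N: r_N/(r_N+r_P) = 0.4814.
C_N = 0.4814·C_{M0}·X = 0.4814×2.91×0.608 = 0.852 mol/dm³.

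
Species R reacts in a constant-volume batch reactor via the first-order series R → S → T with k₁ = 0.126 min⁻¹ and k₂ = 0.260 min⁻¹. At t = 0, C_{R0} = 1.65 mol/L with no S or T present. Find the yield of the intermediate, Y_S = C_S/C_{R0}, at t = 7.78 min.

0.228

For first-order series with pure R initially, C_S(t) = k₁C_{R0}/(k₂−k₁)·(e^(−k₁t) − e^(−k₂t)).
e^(−k₁t) = e^(−0.126×7.78) = e^(−0.9803) = 0.3752; e^(−k₂t) = e^(−2.023) = 0.1323.
C_S = 0.126×1.65/(0.260−0.126) × (0.3752−0.1323) = 1.551×0.2429 = 0.3769 mol/L.
Y_S = C_S/C_{R0} = 0.3769/1.65 = 0.228.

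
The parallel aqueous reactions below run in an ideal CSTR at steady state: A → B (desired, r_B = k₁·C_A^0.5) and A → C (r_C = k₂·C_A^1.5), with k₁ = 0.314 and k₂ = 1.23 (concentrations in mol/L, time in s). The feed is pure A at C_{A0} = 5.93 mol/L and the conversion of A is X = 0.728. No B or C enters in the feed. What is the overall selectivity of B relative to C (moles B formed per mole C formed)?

0.158

Exit C_A = C_{A0}(1−X) = 5.93×0.272 = 1.613 mol/L.
In a CSTR the entire volume is at exit conditions, so r_B = 0.314×1.613^0.5 = 0.3988 and r_C = 1.23×1.613^1.5 = 2.520.
Overall selectivity = C_B/C_C = r_Bτ/(r_Cτ) = r_B/r_C = 0.158.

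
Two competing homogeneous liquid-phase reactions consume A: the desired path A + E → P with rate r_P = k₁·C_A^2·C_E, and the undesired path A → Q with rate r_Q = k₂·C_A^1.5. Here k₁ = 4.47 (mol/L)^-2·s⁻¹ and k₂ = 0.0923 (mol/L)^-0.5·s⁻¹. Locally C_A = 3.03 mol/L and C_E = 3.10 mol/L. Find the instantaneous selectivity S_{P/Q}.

261

S_{P/Q} = r_P/r_Q = (k₁·C_A^2·C_E)/(k₂·C_A^1.5) = (k₁/k₂)·C_A^0.5·C_E.
= (4.47×3.030^2×3.100) / (0.0923×3.030^1.5) = 127.2/0.4868 = 261.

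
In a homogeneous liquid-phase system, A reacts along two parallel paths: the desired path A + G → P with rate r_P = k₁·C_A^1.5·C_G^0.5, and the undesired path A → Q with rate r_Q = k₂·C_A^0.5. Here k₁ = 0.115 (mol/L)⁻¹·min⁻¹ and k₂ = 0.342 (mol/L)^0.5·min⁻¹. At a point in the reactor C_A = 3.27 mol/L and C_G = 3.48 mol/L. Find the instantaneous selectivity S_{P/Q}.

S_{P/Q} = r_P/r_Q = (k₁·C_A^1.5·C_G^0.5)/(k₂·C_A^0.5) = (k₁/k₂)·C_A·C_G^0.5.
= (0.115×3.270^1.5×3.480^0.5) / (0.342×3.270^0.5) = 1.269/0.6184 = 2.05.

2.05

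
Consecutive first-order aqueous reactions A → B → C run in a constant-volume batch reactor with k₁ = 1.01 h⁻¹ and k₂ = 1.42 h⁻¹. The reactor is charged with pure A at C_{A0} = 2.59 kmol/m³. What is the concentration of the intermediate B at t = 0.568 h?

The intermediate concentration in a first-order A→B→C sequence is C_B = k₁C_{A0}(e^(−k₁t) − e^(−k₂t))/(k₂−k₁).
e^(−k₁t) = e^(−1.01×0.568) = e^(−0.5737) = 0.5634; e^(−k₂t) = e^(−0.8066) = 0.4464.
C_B = 1.01×2.59/(1.42−1.01) × (0.5634−0.4464) = 6.380×0.1171 = 0.7469 kmol/m³.

0.747 kmol/m³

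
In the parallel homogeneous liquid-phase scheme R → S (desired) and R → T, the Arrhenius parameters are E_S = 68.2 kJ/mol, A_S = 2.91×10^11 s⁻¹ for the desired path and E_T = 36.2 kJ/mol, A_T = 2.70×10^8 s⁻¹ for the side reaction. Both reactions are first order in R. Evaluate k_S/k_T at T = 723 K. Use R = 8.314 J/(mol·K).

5.25

With equal orders, S_{S/T} = k_S/k_T = (A_S/A_T)·exp[(E_T−E_S)/(RT)].
(E_T−E_S)/(RT) = (36.2−68.2)×10³/(8.314×723) = -32000/6011 = -5.324.
k_S/k_T = (2.91×10^11/2.70×10^8)·exp(-5.324) = 1078 × 0.004875 = 5.25.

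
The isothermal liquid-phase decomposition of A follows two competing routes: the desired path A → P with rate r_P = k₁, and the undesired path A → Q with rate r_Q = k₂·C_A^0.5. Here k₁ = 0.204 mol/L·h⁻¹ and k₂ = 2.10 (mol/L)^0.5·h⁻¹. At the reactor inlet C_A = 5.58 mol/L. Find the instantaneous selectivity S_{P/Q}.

S_{P/Q} = r_P/r_Q = (k₁)/(k₂·C_A^0.5) = (k₁/k₂)·C_A^-0.5.
= (0.204) / (2.10×5.580^0.5) = 0.2040/4.961 = 0.0411.

0.0411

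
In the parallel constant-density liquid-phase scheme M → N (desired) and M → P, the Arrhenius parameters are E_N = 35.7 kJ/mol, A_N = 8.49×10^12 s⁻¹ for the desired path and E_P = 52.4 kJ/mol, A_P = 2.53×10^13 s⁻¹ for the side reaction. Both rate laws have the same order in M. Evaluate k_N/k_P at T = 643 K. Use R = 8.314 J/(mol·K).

7.63

Since both paths have the same order in M, the concentration cancels and S_{N/P} = k_N/k_P = (A_N/A_P)·exp[(E_P−E_N)/(RT)].
(E_P−E_N)/(RT) = (52.4−35.7)×10³/(8.314×643) = 16700/5346 = 3.124.
k_N/k_P = (8.49×10^12/2.53×10^13)·exp(3.124) = 0.3356 × 22.73 = 7.63.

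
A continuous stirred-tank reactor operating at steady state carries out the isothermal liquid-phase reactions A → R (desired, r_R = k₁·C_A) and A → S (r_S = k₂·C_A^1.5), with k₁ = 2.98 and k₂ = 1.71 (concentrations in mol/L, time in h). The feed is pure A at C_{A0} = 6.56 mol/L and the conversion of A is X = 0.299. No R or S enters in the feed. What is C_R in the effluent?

Exit C_A = C_{A0}(1−X) = 6.56×0.701 = 4.599 mol/L.
In a CSTR the entire volume is at exit conditions, so r_R = 2.98×4.599 = 13.70 and r_S = 1.71×4.599^1.5 = 16.86.
Fraction of consumed A going to R: r_R/(r_R+r_S) = 0.4483.
C_R = 0.4483·C_{A0}·X = 0.4483×6.56×0.299 = 0.879 mol/L.

0.879 mol/L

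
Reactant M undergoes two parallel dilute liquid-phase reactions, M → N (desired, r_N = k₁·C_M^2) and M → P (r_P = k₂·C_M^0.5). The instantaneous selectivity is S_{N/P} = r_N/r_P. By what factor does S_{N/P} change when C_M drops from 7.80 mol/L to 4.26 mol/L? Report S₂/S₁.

S_{N/P} = (k₁/k₂)·C_M^1.5, so S₂/S₁ = (C_{M,2}/C_{M,1})^1.5.
= (4.26/7.80)^1.5 = (0.5462)^1.5 = 0.404.
Selectivity toward N falls as C_M falls — high-concentration operation is favoured.

0.404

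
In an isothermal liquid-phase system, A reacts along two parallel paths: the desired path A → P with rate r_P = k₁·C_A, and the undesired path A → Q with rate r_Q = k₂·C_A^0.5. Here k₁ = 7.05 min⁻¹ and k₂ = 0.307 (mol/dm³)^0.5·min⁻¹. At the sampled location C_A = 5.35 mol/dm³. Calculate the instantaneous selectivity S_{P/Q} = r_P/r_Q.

53.1

S_{P/Q} = r_P/r_Q = (k₁·C_A)/(k₂·C_A^0.5) = (k₁/k₂)·C_A^0.5.
= (7.05×5.350) / (0.307×5.350^0.5) = 37.72/0.7101 = 53.1.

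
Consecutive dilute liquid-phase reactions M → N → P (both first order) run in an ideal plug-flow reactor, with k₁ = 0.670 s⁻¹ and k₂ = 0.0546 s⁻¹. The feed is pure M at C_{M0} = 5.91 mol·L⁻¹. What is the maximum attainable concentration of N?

Evaluating C_N at τ_opt = ln(k₂/k₁)/(k₂−k₁) gives C_{N,max}/C_{M0} = (k₁/k₂)^[k₂/(k₂−k₁)].
= (0.670/0.0546)^(0.0546/(0.0546−0.670)) = (12.27)^(-0.08872) = 0.8006.
C_{N,max} = 0.8006×5.91 = 4.73 mol·L⁻¹.

4.73 mol·L⁻¹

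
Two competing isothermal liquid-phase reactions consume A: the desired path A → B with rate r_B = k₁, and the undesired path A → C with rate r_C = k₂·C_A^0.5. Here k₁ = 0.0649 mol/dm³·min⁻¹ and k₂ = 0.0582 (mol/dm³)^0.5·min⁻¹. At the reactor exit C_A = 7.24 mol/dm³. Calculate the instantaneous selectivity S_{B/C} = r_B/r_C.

S_{B/C} = r_B/r_C = (k₁)/(k₂·C_A^0.5) = (k₁/k₂)·C_A^-0.5.
= (0.0649) / (0.0582×7.240^0.5) = 0.06490/0.1566 = 0.414.

0.414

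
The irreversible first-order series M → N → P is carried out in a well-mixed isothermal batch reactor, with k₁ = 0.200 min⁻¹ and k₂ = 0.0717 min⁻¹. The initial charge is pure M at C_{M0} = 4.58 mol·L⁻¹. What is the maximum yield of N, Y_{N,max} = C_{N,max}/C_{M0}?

At the optimum, C_{N,max}/C_{M0} = (k₁/k₂)^[k₂/(k₂−k₁)].
= (0.200/0.0717)^(0.0717/(0.0717−0.200)) = (2.789)^(-0.5588) = 0.5637.

0.564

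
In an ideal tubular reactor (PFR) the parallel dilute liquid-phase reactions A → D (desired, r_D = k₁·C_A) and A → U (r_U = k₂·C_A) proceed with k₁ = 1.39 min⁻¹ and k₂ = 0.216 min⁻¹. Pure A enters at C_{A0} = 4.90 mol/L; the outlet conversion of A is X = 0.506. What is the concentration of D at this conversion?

C_A = C_{A0}(1−X) = 2.421 mol/L.
Both paths are first order in A, so the instantaneous fraction to D is constant: dC_D/d(−C_A) = k₁/(k₁+k₂) = 0.8655.
C_D = 0.8655·(C_{A0}−C_A) = 0.8655×2.479 = 2.15 mol/L.

2.15 mol/L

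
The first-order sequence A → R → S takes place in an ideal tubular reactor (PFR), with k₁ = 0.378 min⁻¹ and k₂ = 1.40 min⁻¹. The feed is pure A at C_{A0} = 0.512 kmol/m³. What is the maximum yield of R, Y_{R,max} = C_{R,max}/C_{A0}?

0.166

Evaluating C_R at τ_opt = ln(k₂/k₁)/(k₂−k₁) gives C_{R,max}/C_{A0} = (k₁/k₂)^[k₂/(k₂−k₁)].
= (0.378/1.40)^(1.40/(1.40−0.378)) = (0.2700)^(1.370) = 0.1664.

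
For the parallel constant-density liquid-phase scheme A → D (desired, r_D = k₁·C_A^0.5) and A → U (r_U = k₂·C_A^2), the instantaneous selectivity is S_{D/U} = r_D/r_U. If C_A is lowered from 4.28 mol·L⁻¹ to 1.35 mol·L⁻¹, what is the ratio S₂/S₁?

5.65

S_{D/U} = (k₁/k₂)·C_A^-1.5, so S₂/S₁ = (C_{A,2}/C_{A,1})^-1.5.
= (1.35/4.28)^(-1.5) = (0.3154)^(-1.5) = 5.65.
Selectivity toward D rises as C_A falls — low-concentration operation is favoured.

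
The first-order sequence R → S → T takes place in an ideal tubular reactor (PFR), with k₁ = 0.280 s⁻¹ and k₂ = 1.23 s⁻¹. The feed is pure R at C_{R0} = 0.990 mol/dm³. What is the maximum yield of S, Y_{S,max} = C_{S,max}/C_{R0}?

Evaluating C_S at τ_opt = ln(k₂/k₁)/(k₂−k₁) gives C_{S,max}/C_{R0} = (k₁/k₂)^[k₂/(k₂−k₁)].
= (0.280/1.23)^(1.23/(1.23−0.280)) = (0.2276)^(1.295) = 0.1472.

0.147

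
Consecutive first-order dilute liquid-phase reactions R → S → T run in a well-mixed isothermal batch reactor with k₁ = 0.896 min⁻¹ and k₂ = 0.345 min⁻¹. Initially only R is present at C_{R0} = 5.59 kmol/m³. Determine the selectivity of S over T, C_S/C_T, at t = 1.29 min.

3.42

For first-order series with pure R initially, C_S(t) = k₁C_{R0}/(k₂−k₁)·(e^(−k₁t) − e^(−k₂t)).
e^(−k₁t) = e^(−0.896×1.29) = e^(−1.156) = 0.3148; e^(−k₂t) = e^(−0.4451) = 0.6408.
C_S = 0.896×5.59/(0.345−0.896) × (0.3148−0.6408) = (-9.090)×(-0.3260) = 2.963 kmol/m³.
C_R = C_{R0}e^(−k₁t) = 1.760 kmol/m³, so C_T = C_{R0}−C_R−C_S = 0.8669 kmol/m³; C_S/C_T = 3.42.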